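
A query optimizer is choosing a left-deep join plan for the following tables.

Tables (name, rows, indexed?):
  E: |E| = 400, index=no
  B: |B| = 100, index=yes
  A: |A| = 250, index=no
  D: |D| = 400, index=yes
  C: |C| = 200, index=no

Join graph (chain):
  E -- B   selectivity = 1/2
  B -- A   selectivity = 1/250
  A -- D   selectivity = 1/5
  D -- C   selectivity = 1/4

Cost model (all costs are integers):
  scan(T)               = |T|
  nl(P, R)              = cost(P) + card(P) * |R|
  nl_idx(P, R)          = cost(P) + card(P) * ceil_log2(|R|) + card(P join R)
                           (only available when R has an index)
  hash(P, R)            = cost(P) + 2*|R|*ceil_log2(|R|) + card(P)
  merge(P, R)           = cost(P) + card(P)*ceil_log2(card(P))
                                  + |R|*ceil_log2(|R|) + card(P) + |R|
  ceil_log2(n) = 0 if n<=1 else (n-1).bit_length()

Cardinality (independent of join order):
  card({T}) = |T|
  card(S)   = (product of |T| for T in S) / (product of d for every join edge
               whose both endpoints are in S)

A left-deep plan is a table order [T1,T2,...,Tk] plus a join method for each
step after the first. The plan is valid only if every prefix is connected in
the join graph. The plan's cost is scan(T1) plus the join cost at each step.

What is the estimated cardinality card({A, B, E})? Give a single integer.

Tables in S: A(250), B(100), E(400)
Edges inside S: E-B(d=2), B-A(d=250)
numerator = 250 * 100 * 400 = 10000000
denominator = 2 * 250 = 500
card(S) = 10000000 / 500 = 20000

20000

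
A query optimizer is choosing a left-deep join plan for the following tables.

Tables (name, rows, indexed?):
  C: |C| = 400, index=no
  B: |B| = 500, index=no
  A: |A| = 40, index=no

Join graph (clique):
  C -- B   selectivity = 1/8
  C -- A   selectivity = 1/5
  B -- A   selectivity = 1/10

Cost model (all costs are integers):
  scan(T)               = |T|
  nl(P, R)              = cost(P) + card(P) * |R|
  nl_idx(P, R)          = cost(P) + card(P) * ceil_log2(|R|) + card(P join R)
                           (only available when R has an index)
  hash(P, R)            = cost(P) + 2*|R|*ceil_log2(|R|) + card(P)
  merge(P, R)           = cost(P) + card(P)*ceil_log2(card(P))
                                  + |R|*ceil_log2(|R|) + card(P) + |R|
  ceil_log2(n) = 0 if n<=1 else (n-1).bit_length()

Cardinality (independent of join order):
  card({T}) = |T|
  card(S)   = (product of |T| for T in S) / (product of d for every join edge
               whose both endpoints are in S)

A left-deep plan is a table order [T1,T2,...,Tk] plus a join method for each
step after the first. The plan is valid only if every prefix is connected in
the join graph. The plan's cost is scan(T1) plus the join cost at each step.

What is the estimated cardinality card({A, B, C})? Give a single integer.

Tables in S: A(40), B(500), C(400)
Edges inside S: C-B(d=8), C-A(d=5), B-A(d=10)
numerator = 40 * 500 * 400 = 8000000
denominator = 8 * 5 * 10 = 400
card(S) = 8000000 / 400 = 20000

20000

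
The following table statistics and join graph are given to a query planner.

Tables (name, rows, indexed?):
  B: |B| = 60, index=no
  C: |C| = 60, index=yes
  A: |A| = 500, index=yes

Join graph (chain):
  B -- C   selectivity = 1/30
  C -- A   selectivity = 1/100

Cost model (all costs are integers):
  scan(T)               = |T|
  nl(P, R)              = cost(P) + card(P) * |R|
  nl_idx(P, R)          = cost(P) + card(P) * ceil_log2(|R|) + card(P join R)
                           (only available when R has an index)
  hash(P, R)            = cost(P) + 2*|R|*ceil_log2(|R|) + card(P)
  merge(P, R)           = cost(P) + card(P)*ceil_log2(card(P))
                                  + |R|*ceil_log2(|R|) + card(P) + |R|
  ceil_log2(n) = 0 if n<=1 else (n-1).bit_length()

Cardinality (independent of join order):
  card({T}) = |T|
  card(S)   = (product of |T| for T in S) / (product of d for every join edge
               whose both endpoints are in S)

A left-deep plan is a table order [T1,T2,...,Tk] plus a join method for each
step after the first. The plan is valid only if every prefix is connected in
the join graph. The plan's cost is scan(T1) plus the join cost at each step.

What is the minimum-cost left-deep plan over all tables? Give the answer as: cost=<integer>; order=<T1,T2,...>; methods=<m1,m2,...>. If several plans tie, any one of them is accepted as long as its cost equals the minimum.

Selinger DP (subsets sized 1..n):
  {B}: scan cost=60, card=60
  {C}: scan cost=60, card=60
  {A}: scan cost=500, card=500
  {BC}: card=120; try (C,nl_idx)→540, (C,hash)→840, (B,hash)→840, (C,merge)→900, (B,merge)→900, (C,nl)→3660 …(+1); best=540 via (C,nl_idx)
  {AC}: card=300; try (A,nl_idx)→900, (C,hash)→1720, (C,nl_idx)→3800, (A,merge)→5480, (C,merge)→5920, (A,hash)→9120 …(+2); best=900 via (A,nl_idx)
  {ABC}: card=600; try (B,hash)→1920, (A,nl_idx)→2220, (B,merge)→4320, (A,merge)→6500, (A,hash)→9660, (B,nl)→18900 …(+1); best=1920 via (B,hash)

cost=1920; order=C,A,B; methods=nl_idx,hash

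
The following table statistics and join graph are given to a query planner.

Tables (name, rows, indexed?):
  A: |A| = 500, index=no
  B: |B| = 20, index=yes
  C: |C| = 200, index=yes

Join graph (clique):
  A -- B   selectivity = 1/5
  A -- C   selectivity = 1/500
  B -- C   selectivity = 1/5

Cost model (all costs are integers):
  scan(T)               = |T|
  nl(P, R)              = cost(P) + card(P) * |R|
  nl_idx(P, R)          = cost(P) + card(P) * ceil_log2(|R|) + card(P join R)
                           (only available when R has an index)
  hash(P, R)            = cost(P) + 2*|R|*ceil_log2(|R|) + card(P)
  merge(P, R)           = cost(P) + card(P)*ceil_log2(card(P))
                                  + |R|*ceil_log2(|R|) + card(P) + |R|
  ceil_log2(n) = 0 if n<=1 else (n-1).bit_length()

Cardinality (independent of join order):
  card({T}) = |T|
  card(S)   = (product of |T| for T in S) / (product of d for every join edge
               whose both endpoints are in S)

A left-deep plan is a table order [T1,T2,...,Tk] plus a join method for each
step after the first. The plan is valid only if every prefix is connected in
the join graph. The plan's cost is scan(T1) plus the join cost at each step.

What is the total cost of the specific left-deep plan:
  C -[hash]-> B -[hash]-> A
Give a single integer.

10400

step 1: scan C: cost=200, card=200
step 2: join B via hash
    card(P join B) = 200*20/(5) = 800
    cost = 200 + 2*20*5 + 200 = 600
step 3: join A via hash
    card(P join A) = 800*500/(5*500) = 160
    cost = 600 + 2*500*9 + 800 = 10400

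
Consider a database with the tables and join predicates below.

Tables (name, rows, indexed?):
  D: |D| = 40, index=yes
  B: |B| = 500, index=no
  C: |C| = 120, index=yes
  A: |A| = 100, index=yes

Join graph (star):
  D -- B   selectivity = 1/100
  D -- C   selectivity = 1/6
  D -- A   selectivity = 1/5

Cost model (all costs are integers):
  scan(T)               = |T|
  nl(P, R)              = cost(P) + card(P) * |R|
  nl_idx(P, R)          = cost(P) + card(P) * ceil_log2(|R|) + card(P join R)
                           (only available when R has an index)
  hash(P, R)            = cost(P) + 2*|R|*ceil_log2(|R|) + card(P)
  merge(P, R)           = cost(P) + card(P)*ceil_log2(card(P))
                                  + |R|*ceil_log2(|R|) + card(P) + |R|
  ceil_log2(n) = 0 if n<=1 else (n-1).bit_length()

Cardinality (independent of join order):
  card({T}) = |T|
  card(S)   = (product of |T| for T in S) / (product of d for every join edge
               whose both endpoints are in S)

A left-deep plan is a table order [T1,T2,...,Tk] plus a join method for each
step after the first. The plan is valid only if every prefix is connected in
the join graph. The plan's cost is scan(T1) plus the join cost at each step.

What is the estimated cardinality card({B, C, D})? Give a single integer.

4000

Tables in S: B(500), C(120), D(40)
Edges inside S: D-B(d=100), D-C(d=6)
numerator = 500 * 120 * 40 = 2400000
denominator = 100 * 6 = 600
card(S) = 2400000 / 600 = 4000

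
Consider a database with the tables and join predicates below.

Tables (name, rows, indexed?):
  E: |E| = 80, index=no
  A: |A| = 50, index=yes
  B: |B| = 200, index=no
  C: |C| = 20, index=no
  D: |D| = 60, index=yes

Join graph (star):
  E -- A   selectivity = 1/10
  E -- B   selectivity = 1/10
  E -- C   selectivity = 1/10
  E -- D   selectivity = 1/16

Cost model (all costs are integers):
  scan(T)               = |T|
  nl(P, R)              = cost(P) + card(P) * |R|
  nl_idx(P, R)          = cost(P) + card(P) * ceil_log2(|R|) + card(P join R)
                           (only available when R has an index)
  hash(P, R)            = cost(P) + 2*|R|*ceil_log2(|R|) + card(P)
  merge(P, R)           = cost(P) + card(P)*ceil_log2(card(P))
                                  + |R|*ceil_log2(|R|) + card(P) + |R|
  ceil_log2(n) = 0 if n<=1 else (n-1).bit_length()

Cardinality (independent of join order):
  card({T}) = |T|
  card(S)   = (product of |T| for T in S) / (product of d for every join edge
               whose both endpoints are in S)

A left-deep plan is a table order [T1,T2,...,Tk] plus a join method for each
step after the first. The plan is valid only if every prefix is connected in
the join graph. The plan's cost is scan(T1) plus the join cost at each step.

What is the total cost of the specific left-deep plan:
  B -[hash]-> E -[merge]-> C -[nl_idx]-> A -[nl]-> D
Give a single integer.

step 1: scan B: cost=200, card=200
step 2: join E via hash
    card(P join E) = 200*80/(10) = 1600
    cost = 200 + 2*80*7 + 200 = 1520
step 3: join C via merge
    card(P join C) = 1600*20/(10) = 3200
    cost = 1520 + 1600*11 + 20*5 + 1600 + 20 = 20840
step 4: join A via nl_idx
    card(P join A) = 3200*50/(10) = 16000
    cost = 20840 + 3200*6 + 16000 = 56040
step 5: join D via nl
    card(P join D) = 16000*60/(16) = 60000
    cost = 56040 + 16000*60 = 1016040

1016040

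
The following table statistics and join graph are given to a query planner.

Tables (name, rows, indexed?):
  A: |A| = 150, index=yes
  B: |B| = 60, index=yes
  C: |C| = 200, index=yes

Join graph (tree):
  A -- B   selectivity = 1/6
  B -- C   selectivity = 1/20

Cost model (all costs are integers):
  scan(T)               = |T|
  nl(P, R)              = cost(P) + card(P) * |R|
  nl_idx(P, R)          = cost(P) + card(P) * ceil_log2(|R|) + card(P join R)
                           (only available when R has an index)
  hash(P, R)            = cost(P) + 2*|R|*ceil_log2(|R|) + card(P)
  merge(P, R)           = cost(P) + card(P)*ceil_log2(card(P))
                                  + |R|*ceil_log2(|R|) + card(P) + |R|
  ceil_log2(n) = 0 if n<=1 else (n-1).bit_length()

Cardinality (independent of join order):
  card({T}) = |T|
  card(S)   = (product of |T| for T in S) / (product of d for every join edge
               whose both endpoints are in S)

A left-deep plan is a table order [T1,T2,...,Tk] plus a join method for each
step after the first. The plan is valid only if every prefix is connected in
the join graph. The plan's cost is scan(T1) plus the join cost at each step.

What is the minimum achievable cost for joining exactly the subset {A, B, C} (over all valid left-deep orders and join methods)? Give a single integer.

4120

Selinger DP over subsets of {A,B,C}:
  {A}: scan cost=150, card=150
  {B}: scan cost=60, card=60
  {C}: scan cost=200, card=200
  {AB}: card=1500; try (B,hash)→1020, (A,merge)→1830, (B,merge)→1920, (A,nl_idx)→2040, (A,hash)→2520, (B,nl_idx)→2550 …(+2); best=1020 via (B,hash)
  {BC}: card=600; try (B,hash)→1120, (C,nl_idx)→1140, (B,nl_idx)→2000, (C,merge)→2280, (B,merge)→2420, (C,hash)→3320 …(+2); best=1120 via (B,hash)
  {ABC}: card=15000; try (A,hash)→4120, (C,hash)→5720, (A,merge)→9070, (C,merge)→20820, (A,nl_idx)→20920, (C,nl_idx)→28020 …(+2); best=4120 via (A,hash)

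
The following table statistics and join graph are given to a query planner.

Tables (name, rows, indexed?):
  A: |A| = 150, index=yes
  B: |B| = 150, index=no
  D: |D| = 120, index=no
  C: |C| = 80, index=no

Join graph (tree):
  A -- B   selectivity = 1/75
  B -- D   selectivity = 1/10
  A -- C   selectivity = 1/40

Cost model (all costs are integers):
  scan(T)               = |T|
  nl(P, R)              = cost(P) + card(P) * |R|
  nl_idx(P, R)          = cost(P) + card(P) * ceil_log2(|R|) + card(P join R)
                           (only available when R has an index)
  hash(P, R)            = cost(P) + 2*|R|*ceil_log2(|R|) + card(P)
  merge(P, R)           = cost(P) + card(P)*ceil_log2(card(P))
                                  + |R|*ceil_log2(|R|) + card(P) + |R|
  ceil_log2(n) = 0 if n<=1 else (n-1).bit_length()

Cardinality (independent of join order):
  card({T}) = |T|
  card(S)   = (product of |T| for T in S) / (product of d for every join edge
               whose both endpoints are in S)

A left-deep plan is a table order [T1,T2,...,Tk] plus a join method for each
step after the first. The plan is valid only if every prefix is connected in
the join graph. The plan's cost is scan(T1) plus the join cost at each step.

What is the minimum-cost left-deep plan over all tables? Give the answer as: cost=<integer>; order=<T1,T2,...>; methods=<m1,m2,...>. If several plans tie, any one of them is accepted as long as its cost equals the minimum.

Selinger DP (subsets sized 1..n):
  {A}: scan cost=150, card=150
  {B}: scan cost=150, card=150
  {D}: scan cost=120, card=120
  {C}: scan cost=80, card=80
  {AB}: card=300; try (A,nl_idx)→1650, (B,hash)→2700, (A,hash)→2700, (B,merge)→2850, (A,merge)→2850, (B,nl)→22650 …(+1); best=1650 via (A,nl_idx)
  {AC}: card=300; try (A,nl_idx)→1020, (C,hash)→1420, (A,merge)→2070, (C,merge)→2140, (A,hash)→2560, (A,nl)→12080 …(+1); best=1020 via (A,nl_idx)
  {BD}: card=1800; try (D,hash)→1980, (B,merge)→2430, (D,merge)→2460, (B,hash)→2640, (B,nl)→18120, (D,nl)→18150; best=1980 via (D,hash)
  {ABD}: card=3600; try (D,hash)→3630, (D,merge)→5610, (A,hash)→6180, (A,nl_idx)→19980, (A,merge)→24930, (D,nl)→37650 …(+1); best=3630 via (D,hash)
  {ABC}: card=600; try (C,hash)→3070, (B,hash)→3720, (C,merge)→5290, (B,merge)→5370, (C,nl)→25650, (B,nl)→46020; best=3070 via (C,hash)
  {ABCD}: card=7200; try (D,hash)→5350, (C,hash)→8350, (D,merge)→10630, (C,merge)→51070, (D,nl)→75070, (C,nl)→291630; best=5350 via (D,hash)

cost=5350; order=B,A,C,D; methods=nl_idx,hash,hash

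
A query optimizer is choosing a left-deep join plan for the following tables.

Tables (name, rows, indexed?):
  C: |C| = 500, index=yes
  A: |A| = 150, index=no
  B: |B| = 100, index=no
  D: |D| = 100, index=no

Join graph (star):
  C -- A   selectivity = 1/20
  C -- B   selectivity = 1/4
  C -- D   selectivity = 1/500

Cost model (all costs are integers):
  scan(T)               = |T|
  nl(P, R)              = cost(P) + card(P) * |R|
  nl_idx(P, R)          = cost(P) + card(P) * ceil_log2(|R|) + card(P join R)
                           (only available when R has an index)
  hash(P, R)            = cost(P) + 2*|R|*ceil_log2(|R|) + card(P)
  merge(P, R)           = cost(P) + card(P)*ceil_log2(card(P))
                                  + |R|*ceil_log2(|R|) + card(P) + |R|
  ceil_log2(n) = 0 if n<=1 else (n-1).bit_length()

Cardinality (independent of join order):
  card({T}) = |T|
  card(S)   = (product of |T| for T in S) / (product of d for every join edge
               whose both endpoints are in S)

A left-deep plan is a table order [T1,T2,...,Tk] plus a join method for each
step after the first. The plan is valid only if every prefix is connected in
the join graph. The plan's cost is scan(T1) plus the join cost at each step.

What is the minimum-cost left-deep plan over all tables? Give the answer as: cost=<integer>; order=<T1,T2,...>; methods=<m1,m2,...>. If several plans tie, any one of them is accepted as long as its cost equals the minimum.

cost=5400; order=D,C,A,B; methods=nl_idx,merge,hash

Selinger DP (subsets sized 1..n):
  {C}: scan cost=500, card=500
  {A}: scan cost=150, card=150
  {B}: scan cost=100, card=100
  {D}: scan cost=100, card=100
  {AC}: card=3750; try (A,hash)→3400, (C,nl_idx)→5250, (C,merge)→6500, (A,merge)→6850, (C,hash)→9300, (C,nl)→75150 …(+1); best=3400 via (A,hash)
  {BC}: card=12500; try (B,hash)→2400, (C,merge)→5900, (B,merge)→6300, (C,hash)→9200, (C,nl_idx)→13500, (C,nl)→50100 …(+1); best=2400 via (B,hash)
  {CD}: card=100; try (C,nl_idx)→1100, (D,hash)→2400, (C,merge)→5900, (D,merge)→6300, (C,hash)→9200, (C,nl)→50100 …(+1); best=1100 via (C,nl_idx)
  {ABC}: card=93750; try (B,hash)→8550, (A,hash)→17300, (B,merge)→52950, (A,merge)→191250, (B,nl)→378400, (A,nl)→1877400; best=8550 via (B,hash)
  {ACD}: card=750; try (A,merge)→3250, (A,hash)→3600, (D,hash)→8550, (A,nl)→16100, (D,merge)→52950, (D,nl)→378400; best=3250 via (A,merge)
  {BCD}: card=2500; try (B,hash)→2600, (B,merge)→2700, (B,nl)→11100, (D,hash)→16300, (D,merge)→190700, (D,nl)→1252400; best=2600 via (B,hash)
  {ABCD}: card=18750; try (B,hash)→5400, (A,hash)→7500, (B,merge)→12300, (A,merge)→36450, (B,nl)→78250, (D,hash)→103700 …(+3); best=5400 via (B,hash)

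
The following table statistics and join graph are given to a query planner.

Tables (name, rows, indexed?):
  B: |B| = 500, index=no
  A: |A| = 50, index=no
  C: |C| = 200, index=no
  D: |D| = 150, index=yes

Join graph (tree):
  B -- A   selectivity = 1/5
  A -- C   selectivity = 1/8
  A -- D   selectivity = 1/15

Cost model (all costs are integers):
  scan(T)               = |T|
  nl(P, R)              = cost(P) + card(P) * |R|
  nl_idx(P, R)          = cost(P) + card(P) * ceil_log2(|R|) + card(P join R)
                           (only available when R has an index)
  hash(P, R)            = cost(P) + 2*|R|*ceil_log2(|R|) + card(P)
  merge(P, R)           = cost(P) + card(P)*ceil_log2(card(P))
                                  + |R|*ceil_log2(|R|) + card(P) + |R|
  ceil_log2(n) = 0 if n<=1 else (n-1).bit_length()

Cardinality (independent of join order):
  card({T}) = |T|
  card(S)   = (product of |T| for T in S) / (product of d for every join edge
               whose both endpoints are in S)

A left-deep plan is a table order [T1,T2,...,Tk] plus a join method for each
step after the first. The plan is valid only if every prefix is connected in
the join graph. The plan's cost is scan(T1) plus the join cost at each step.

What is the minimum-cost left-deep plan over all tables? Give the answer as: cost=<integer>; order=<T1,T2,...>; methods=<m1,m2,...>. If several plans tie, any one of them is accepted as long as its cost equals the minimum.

cost=26100; order=D,A,C,B; methods=hash,hash,hash

Selinger DP (subsets sized 1..n):
  {B}: scan cost=500, card=500
  {A}: scan cost=50, card=50
  {C}: scan cost=200, card=200
  {D}: scan cost=150, card=150
  {AB}: card=5000; try (A,hash)→1600, (B,merge)→5400, (A,merge)→5850, (B,hash)→9100, (B,nl)→25050, (A,nl)→25500; best=1600 via (A,hash)
  {AC}: card=1250; try (A,hash)→1000, (C,merge)→2200, (A,merge)→2350, (C,hash)→3300, (C,nl)→10050, (A,nl)→10200; best=1000 via (A,hash)
  {AD}: card=500; try (A,hash)→900, (D,nl_idx)→950, (D,merge)→1750, (A,merge)→1850, (D,hash)→2500, (D,nl)→7550 …(+1); best=900 via (A,hash)
  {ABC}: card=125000; try (C,hash)→9800, (B,hash)→11250, (B,merge)→21000, (C,merge)→73400, (B,nl)→626000, (C,nl)→1001600; best=9800 via (C,hash)
  {ABD}: card=50000; try (D,hash)→9000, (B,hash)→10400, (B,merge)→10900, (D,merge)→72950, (D,nl_idx)→91600, (B,nl)→250900 …(+1); best=9000 via (D,hash)
  {ACD}: card=12500; try (C,hash)→4600, (D,hash)→4650, (C,merge)→7700, (D,merge)→17350, (D,nl_idx)→23500, (C,nl)→100900 …(+1); best=4600 via (C,hash)
  {ABCD}: card=1250000; try (B,hash)→26100, (C,hash)→62200, (D,hash)→137200, (B,merge)→197100, (C,merge)→860800, (D,nl_idx)→2259800 …(+4); best=26100 via (B,hash)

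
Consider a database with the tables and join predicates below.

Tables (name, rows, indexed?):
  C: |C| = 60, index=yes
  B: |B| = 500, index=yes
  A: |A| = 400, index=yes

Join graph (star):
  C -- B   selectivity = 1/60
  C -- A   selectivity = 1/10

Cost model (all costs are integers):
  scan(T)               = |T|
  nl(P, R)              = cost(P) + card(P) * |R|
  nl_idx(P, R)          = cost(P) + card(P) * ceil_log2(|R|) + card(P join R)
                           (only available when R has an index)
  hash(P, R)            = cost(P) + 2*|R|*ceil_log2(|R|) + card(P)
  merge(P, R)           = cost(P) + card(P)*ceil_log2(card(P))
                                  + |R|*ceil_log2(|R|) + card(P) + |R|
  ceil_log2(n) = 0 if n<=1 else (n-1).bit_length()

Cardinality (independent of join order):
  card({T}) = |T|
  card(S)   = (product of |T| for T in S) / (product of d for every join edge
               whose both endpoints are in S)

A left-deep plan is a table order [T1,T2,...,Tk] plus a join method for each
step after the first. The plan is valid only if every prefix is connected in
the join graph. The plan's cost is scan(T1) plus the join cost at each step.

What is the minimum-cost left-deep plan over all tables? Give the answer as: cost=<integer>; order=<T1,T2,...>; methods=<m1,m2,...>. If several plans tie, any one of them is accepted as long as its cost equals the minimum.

Selinger DP (subsets sized 1..n):
  {C}: scan cost=60, card=60
  {B}: scan cost=500, card=500
  {A}: scan cost=400, card=400
  {BC}: card=500; try (B,nl_idx)→1100, (C,hash)→1720, (C,nl_idx)→4000, (B,merge)→5480, (C,merge)→5920, (B,hash)→9120 …(+2); best=1100 via (B,nl_idx)
  {AC}: card=2400; try (C,hash)→1520, (A,nl_idx)→3000, (A,merge)→4480, (C,merge)→4820, (C,nl_idx)→5200, (A,hash)→7320 …(+2); best=1520 via (C,hash)
  {ABC}: card=20000; try (A,hash)→8800, (A,merge)→10100, (B,hash)→12920, (A,nl_idx)→25600, (B,merge)→37720, (B,nl_idx)→43120 …(+2); best=8800 via (A,hash)

cost=8800; order=C,B,A; methods=nl_idx,hash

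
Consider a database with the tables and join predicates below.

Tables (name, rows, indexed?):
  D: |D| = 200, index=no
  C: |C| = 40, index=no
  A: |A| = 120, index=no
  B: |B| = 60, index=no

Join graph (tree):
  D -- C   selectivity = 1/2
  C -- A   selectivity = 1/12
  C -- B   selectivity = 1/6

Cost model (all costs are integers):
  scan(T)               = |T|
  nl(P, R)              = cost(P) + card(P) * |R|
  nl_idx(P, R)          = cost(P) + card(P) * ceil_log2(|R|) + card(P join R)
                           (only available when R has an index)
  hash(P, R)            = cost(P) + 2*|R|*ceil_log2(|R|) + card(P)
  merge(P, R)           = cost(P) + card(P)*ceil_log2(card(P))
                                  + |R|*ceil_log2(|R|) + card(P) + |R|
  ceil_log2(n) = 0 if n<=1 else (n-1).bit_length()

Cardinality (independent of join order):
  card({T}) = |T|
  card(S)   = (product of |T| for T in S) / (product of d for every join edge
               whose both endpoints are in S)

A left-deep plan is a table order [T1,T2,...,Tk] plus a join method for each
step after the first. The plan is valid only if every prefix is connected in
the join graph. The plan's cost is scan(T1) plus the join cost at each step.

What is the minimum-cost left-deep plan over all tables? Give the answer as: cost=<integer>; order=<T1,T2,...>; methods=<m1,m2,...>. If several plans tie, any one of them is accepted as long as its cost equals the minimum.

Selinger DP (subsets sized 1..n):
  {D}: scan cost=200, card=200
  {C}: scan cost=40, card=40
  {A}: scan cost=120, card=120
  {B}: scan cost=60, card=60
  {CD}: card=4000; try (C,hash)→880, (D,merge)→2120, (C,merge)→2280, (D,hash)→3280, (D,nl)→8040, (C,nl)→8200; best=880 via (C,hash)
  {AC}: card=400; try (C,hash)→720, (A,merge)→1280, (C,merge)→1360, (A,hash)→1760, (A,nl)→4840, (C,nl)→4920; best=720 via (C,hash)
  {BC}: card=400; try (C,hash)→600, (B,merge)→740, (C,merge)→760, (B,hash)→800, (B,nl)→2440, (C,nl)→2460; best=600 via (C,hash)
  {ACD}: card=40000; try (D,hash)→4320, (D,merge)→6520, (A,hash)→6560, (A,merge)→53840, (D,nl)→80720, (A,nl)→480880; best=4320 via (D,hash)
  {BCD}: card=40000; try (D,hash)→4200, (B,hash)→5600, (D,merge)→6400, (B,merge)→53300, (D,nl)→80600, (B,nl)→240880; best=4200 via (D,hash)
  {ABC}: card=4000; try (B,hash)→1840, (A,hash)→2680, (B,merge)→5140, (A,merge)→5560, (B,nl)→24720, (A,nl)→48600; best=1840 via (B,hash)
  {ABCD}: card=400000; try (D,hash)→9040, (B,hash)→45040, (A,hash)→45880, (D,merge)→55640, (B,merge)→684740, (A,merge)→685160 …(+3); best=9040 via (D,hash)

cost=9040; order=A,C,B,D; methods=hash,hash,hash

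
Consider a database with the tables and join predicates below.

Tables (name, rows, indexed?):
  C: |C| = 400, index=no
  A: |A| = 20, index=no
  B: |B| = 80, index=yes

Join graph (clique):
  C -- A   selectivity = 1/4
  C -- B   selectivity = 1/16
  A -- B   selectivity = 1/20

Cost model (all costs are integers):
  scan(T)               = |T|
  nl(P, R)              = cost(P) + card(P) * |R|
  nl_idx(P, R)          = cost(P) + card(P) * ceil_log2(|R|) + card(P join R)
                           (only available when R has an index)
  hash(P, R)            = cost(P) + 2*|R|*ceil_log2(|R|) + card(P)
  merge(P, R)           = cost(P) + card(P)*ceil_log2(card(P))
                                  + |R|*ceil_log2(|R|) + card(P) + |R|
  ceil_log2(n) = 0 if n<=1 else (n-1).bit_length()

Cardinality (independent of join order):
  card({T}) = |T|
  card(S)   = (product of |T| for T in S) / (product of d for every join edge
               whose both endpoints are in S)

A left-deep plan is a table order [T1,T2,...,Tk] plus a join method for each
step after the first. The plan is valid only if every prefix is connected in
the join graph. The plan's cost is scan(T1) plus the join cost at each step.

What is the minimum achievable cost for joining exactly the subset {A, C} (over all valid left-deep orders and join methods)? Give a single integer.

1000

Selinger DP over subsets of {A,C}:
  {C}: scan cost=400, card=400
  {A}: scan cost=20, card=20
  {AC}: card=2000; try (A,hash)→1000, (C,merge)→4140, (A,merge)→4520, (C,hash)→7240, (C,nl)→8020, (A,nl)→8400; best=1000 via (A,hash)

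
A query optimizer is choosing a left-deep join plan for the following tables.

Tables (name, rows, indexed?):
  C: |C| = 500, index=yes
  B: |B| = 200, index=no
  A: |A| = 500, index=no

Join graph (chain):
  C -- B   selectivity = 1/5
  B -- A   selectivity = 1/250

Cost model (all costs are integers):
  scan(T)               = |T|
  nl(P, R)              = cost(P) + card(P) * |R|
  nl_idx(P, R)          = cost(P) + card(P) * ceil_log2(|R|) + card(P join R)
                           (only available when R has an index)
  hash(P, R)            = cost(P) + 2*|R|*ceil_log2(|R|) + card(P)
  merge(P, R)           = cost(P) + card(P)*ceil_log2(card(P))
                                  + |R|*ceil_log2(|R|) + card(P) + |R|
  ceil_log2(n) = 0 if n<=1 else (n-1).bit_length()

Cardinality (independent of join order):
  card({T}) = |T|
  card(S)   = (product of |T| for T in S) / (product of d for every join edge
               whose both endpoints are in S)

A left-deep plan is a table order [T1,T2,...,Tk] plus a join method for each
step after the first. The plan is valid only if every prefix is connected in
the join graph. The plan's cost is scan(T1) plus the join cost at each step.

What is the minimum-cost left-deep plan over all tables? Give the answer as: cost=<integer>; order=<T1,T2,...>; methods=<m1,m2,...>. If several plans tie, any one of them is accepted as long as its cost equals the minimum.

Selinger DP (subsets sized 1..n):
  {C}: scan cost=500, card=500
  {B}: scan cost=200, card=200
  {A}: scan cost=500, card=500
  {BC}: card=20000; try (B,hash)→4200, (C,merge)→7000, (B,merge)→7300, (C,hash)→9400, (C,nl_idx)→22000, (C,nl)→100200 …(+1); best=4200 via (B,hash)
  {AB}: card=400; try (B,hash)→4200, (A,merge)→7000, (B,merge)→7300, (A,hash)→9400, (A,nl)→100200, (B,nl)→100500; best=4200 via (B,hash)
  {ABC}: card=40000; try (C,merge)→13200, (C,hash)→13600, (A,hash)→33200, (C,nl_idx)→47800, (C,nl)→204200, (A,merge)→329200 …(+1); best=13200 via (C,merge)

cost=13200; order=A,B,C; methods=hash,merge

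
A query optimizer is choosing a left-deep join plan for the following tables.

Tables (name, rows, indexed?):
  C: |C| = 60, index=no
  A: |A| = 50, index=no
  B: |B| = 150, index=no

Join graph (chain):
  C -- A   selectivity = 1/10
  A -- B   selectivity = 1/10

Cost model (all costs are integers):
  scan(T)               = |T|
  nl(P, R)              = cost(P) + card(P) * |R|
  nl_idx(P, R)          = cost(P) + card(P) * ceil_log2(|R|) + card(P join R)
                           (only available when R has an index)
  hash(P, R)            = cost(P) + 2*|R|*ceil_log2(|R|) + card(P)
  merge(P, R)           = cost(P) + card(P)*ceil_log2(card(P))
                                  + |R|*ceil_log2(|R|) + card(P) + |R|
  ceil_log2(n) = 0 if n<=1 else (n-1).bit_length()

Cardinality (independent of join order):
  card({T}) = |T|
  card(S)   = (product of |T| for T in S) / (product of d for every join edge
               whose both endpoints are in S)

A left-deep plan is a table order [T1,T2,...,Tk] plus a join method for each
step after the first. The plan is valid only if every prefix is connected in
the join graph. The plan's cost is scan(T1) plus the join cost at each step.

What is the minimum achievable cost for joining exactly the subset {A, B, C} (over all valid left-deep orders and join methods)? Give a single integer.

2370

Selinger DP over subsets of {A,B,C}:
  {C}: scan cost=60, card=60
  {A}: scan cost=50, card=50
  {B}: scan cost=150, card=150
  {AC}: card=300; try (A,hash)→720, (C,hash)→820, (C,merge)→820, (A,merge)→830, (C,nl)→3050, (A,nl)→3060; best=720 via (A,hash)
  {AB}: card=750; try (A,hash)→900, (B,merge)→1750, (A,merge)→1850, (B,hash)→2500, (B,nl)→7550, (A,nl)→7650; best=900 via (A,hash)
  {ABC}: card=4500; try (C,hash)→2370, (B,hash)→3420, (B,merge)→5070, (C,merge)→9570, (B,nl)→45720, (C,nl)→45900; best=2370 via (C,hash)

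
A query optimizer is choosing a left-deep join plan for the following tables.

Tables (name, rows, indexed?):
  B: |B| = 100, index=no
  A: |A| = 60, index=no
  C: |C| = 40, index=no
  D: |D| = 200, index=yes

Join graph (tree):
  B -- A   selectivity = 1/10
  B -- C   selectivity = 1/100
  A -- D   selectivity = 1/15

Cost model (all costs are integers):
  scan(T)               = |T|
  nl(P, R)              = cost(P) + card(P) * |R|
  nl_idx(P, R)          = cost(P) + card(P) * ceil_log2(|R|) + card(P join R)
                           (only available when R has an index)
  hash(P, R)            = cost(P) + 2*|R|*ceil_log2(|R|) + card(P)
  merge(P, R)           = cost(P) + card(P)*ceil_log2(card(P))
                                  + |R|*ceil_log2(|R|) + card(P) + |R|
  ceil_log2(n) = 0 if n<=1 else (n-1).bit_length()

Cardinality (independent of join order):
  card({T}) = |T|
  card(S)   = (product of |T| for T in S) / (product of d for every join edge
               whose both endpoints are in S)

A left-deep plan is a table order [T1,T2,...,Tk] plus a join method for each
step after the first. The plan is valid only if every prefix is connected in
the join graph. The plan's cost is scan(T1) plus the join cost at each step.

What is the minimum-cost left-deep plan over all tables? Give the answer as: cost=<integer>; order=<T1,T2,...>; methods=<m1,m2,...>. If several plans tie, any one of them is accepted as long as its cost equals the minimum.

Selinger DP (subsets sized 1..n):
  {B}: scan cost=100, card=100
  {A}: scan cost=60, card=60
  {C}: scan cost=40, card=40
  {D}: scan cost=200, card=200
  {AB}: card=600; try (A,hash)→920, (B,merge)→1280, (A,merge)→1320, (B,hash)→1520, (B,nl)→6060, (A,nl)→6100; best=920 via (A,hash)
  {BC}: card=40; try (C,hash)→680, (B,merge)→1120, (C,merge)→1180, (B,hash)→1480, (B,nl)→4040, (C,nl)→4100; best=680 via (C,hash)
  {AD}: card=800; try (A,hash)→1120, (D,nl_idx)→1340, (D,merge)→2280, (A,merge)→2420, (D,hash)→3320, (D,nl)→12060 …(+1); best=1120 via (A,hash)
  {ABC}: card=240; try (A,merge)→1380, (A,hash)→1440, (C,hash)→2000, (A,nl)→3080, (C,merge)→7800, (C,nl)→24920; best=1380 via (A,merge)
  {ABD}: card=8000; try (B,hash)→3320, (D,hash)→4720, (D,merge)→9320, (B,merge)→10720, (D,nl_idx)→13720, (B,nl)→81120 …(+1); best=3320 via (B,hash)
  {ABCD}: card=3200; try (D,hash)→4820, (D,merge)→5340, (D,nl_idx)→6500, (C,hash)→11800, (D,nl)→49380, (C,merge)→115600 …(+1); best=4820 via (D,hash)

cost=4820; order=B,C,A,D; methods=hash,merge,hash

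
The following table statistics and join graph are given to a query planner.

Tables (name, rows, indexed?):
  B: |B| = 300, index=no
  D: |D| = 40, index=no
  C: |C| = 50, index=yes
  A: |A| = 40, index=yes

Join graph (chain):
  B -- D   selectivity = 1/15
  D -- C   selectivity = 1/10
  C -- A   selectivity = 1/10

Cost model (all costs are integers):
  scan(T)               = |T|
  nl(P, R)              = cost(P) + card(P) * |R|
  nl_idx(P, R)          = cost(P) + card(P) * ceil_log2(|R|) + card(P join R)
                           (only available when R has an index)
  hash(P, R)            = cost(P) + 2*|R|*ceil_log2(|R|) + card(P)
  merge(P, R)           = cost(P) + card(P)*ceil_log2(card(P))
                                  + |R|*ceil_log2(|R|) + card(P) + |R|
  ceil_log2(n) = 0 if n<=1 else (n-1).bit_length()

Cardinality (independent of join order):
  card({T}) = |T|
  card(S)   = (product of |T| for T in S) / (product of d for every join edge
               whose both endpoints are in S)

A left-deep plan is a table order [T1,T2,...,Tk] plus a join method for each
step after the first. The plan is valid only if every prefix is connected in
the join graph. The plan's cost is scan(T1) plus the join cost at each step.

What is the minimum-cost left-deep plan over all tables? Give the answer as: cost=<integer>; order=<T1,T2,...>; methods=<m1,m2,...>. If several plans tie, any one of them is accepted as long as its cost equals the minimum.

cost=6960; order=B,D,C,A; methods=hash,hash,hash

Selinger DP (subsets sized 1..n):
  {B}: scan cost=300, card=300
  {D}: scan cost=40, card=40
  {C}: scan cost=50, card=50
  {A}: scan cost=40, card=40
  {BD}: card=800; try (D,hash)→1080, (B,merge)→3320, (D,merge)→3580, (B,hash)→5480, (B,nl)→12040, (D,nl)→12300; best=1080 via (D,hash)
  {CD}: card=200; try (C,nl_idx)→480, (D,hash)→580, (C,merge)→670, (D,merge)→680, (C,hash)→680, (C,nl)→2040 …(+1); best=480 via (C,nl_idx)
  {AC}: card=200; try (C,nl_idx)→480, (A,nl_idx)→550, (A,hash)→580, (C,merge)→670, (C,hash)→680, (A,merge)→680 …(+2); best=480 via (C,nl_idx)
  {BCD}: card=4000; try (C,hash)→2480, (B,merge)→5280, (B,hash)→6080, (C,nl_idx)→9880, (C,merge)→10230, (C,nl)→41080 …(+1); best=2480 via (C,hash)
  {ACD}: card=800; try (D,hash)→1160, (A,hash)→1160, (A,nl_idx)→2480, (D,merge)→2560, (A,merge)→2560, (D,nl)→8480 …(+1); best=1160 via (D,hash)
  {ABCD}: card=16000; try (A,hash)→6960, (B,hash)→7360, (B,merge)→12960, (A,nl_idx)→42480, (A,merge)→54760, (A,nl)→162480 …(+1); best=6960 via (A,hash)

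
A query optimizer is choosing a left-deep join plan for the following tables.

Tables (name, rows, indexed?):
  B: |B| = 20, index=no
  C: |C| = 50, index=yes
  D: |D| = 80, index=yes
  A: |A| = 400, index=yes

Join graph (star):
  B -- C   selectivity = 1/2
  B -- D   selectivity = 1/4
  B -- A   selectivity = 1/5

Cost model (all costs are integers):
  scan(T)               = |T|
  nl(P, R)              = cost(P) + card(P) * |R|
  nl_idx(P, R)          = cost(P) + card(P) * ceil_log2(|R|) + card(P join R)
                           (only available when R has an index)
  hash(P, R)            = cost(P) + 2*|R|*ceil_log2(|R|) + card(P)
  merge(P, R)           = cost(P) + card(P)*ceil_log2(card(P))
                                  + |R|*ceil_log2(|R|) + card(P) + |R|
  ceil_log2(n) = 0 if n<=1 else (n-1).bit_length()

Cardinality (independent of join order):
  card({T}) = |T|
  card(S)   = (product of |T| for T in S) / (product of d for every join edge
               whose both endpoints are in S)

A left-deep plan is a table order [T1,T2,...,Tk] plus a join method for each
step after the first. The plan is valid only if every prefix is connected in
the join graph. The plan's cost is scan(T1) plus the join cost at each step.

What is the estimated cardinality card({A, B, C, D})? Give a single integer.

800000

Tables in S: A(400), B(20), C(50), D(80)
Edges inside S: B-C(d=2), B-D(d=4), B-A(d=5)
numerator = 400 * 20 * 50 * 80 = 32000000
denominator = 2 * 4 * 5 = 40
card(S) = 32000000 / 40 = 800000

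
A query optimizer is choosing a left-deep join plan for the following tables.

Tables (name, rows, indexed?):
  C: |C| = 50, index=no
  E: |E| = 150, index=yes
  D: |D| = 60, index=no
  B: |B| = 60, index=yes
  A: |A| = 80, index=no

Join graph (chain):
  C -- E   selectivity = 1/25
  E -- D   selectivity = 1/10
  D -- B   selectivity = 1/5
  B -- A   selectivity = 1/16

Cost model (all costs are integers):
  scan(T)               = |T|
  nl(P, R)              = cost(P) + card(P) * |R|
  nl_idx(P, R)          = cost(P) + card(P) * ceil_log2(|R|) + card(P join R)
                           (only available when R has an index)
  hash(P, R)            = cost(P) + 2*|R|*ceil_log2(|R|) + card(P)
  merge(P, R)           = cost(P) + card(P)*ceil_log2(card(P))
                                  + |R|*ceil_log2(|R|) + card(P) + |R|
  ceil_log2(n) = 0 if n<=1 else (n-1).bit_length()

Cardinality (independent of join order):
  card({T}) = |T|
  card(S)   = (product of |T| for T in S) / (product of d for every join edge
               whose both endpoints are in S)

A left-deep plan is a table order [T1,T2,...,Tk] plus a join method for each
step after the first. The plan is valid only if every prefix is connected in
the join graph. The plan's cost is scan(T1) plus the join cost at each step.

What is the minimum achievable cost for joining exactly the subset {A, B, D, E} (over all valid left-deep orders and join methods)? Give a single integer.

7880

Selinger DP over subsets of {A,B,D,E}:
  {E}: scan cost=150, card=150
  {D}: scan cost=60, card=60
  {B}: scan cost=60, card=60
  {A}: scan cost=80, card=80
  {DE}: card=900; try (D,hash)→1020, (E,nl_idx)→1440, (E,merge)→1830, (D,merge)→1920, (E,hash)→2520, (E,nl)→9060 …(+1); best=1020 via (D,hash)
  {BD}: card=720; try (D,hash)→840, (B,hash)→840, (D,merge)→900, (B,merge)→900, (B,nl_idx)→1140, (D,nl)→3660 …(+1); best=840 via (D,hash)
  {AB}: card=300; try (B,nl_idx)→860, (B,hash)→880, (A,merge)→1120, (B,merge)→1140, (A,hash)→1240, (A,nl)→4860 …(+1); best=860 via (B,nl_idx)
  {BDE}: card=10800; try (B,hash)→2640, (E,hash)→3960, (E,merge)→10110, (B,merge)→11340, (B,nl_idx)→17220, (E,nl_idx)→17400 …(+2); best=2640 via (B,hash)
  {ABD}: card=3600; try (D,hash)→1880, (A,hash)→2680, (D,merge)→4280, (A,merge)→9400, (D,nl)→18860, (A,nl)→58440; best=1880 via (D,hash)
  {ABDE}: card=54000; try (E,hash)→7880, (A,hash)→14560, (E,merge)→50030, (E,nl_idx)→84680, (A,merge)→165280, (E,nl)→541880 …(+1); best=7880 via (E,hash)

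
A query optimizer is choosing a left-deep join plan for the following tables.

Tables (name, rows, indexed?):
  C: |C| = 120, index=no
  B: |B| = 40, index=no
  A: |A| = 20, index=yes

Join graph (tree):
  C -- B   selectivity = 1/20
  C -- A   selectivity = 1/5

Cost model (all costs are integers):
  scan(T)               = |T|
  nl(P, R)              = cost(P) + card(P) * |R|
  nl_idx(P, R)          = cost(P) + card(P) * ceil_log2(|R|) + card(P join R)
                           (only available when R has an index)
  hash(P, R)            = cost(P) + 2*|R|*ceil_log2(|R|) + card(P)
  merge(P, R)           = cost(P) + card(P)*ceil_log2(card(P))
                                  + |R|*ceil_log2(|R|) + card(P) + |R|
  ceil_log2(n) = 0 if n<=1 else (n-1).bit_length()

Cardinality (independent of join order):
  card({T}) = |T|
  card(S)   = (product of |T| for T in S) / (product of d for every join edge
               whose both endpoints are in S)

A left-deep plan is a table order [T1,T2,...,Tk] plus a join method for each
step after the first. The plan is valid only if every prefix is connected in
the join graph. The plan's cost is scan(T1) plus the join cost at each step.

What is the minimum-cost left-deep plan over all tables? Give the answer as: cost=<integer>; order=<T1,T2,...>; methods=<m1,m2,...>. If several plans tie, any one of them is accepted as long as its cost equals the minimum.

cost=1160; order=C,B,A; methods=hash,hash

Selinger DP (subsets sized 1..n):
  {C}: scan cost=120, card=120
  {B}: scan cost=40, card=40
  {A}: scan cost=20, card=20
  {BC}: card=240; try (B,hash)→720, (C,merge)→1280, (B,merge)→1360, (C,hash)→1760, (C,nl)→4840, (B,nl)→4920; best=720 via (B,hash)
  {AC}: card=480; try (A,hash)→440, (C,merge)→1100, (A,merge)→1200, (A,nl_idx)→1200, (C,hash)→1720, (C,nl)→2420 …(+1); best=440 via (A,hash)
  {ABC}: card=960; try (A,hash)→1160, (B,hash)→1400, (A,nl_idx)→2880, (A,merge)→3000, (B,merge)→5520, (A,nl)→5520 …(+1); best=1160 via (A,hash)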